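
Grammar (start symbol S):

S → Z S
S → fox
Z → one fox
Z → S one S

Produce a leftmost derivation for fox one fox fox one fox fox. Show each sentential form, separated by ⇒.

S ⇒ Z S ⇒ S one S S ⇒ Z S one S S ⇒ S one S S one S S ⇒ fox one S S one S S ⇒ fox one fox S one S S ⇒ fox one fox fox one S S ⇒ fox one fox fox one fox S ⇒ fox one fox fox one fox fox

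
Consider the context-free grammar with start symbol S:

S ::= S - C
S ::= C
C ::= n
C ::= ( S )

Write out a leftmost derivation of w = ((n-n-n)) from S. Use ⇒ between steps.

S ⇒ C ⇒ (S) ⇒ (C) ⇒ ((S)) ⇒ ((S-C)) ⇒ ((S-C-C)) ⇒ ((C-C-C)) ⇒ ((n-C-C)) ⇒ ((n-n-C)) ⇒ ((n-n-n))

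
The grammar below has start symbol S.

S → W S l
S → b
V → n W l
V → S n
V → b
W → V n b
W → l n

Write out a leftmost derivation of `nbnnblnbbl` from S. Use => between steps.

S => WSl   [S → W S l]
WSl => VnbSl   [W → V n b]
VnbSl => nWlnbSl   [V → n W l]
nWlnbSl => nVnblnbSl   [W → V n b]
nVnblnbSl => nSnnblnbSl   [V → S n]
nSnnblnbSl => nbnnblnbSl   [S → b]
nbnnblnbSl => nbnnblnbbl   [S → b]

S => WSl => VnbSl => nWlnbSl => nVnblnbSl => nSnnblnbSl => nbnnblnbSl => nbnnblnbbl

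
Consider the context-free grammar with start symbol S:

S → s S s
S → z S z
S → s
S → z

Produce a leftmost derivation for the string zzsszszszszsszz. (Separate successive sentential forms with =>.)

S => zSz => zzSzz => zzsSszz => zzssSsszz => zzsszSzsszz => zzsszsSszsszz => zzsszszSzszsszz => zzsszszszszsszz

S => zSz   [S → z S z]
zSz => zzSzz   [S → z S z]
zzSzz => zzsSszz   [S → s S s]
zzsSszz => zzssSsszz   [S → s S s]
zzssSsszz => zzsszSzsszz   [S → z S z]
zzsszSzsszz => zzsszsSszsszz   [S → s S s]
zzsszsSszsszz => zzsszszSzszsszz   [S → z S z]
zzsszszSzszsszz => zzsszszszszsszz   [S → s]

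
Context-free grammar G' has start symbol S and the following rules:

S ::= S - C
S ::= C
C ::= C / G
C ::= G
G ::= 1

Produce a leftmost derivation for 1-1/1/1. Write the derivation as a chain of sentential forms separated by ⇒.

S ⇒ S-C   [S ::= S - C]
S-C ⇒ C-C   [S ::= C]
C-C ⇒ G-C   [C ::= G]
G-C ⇒ 1-C   [G ::= 1]
1-C ⇒ 1-C/G   [C ::= C / G]
1-C/G ⇒ 1-C/G/G   [C ::= C / G]
1-C/G/G ⇒ 1-G/G/G   [C ::= G]
1-G/G/G ⇒ 1-1/G/G   [G ::= 1]
1-1/G/G ⇒ 1-1/1/G   [G ::= 1]
1-1/1/G ⇒ 1-1/1/1   [G ::= 1]

S ⇒ S-C ⇒ C-C ⇒ G-C ⇒ 1-C ⇒ 1-C/G ⇒ 1-C/G/G ⇒ 1-G/G/G ⇒ 1-1/G/G ⇒ 1-1/1/G ⇒ 1-1/1/1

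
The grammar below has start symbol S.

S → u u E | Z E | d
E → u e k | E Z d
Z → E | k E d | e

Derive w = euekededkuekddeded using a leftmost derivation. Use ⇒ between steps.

S ⇒ ZE ⇒ eE ⇒ eEZd ⇒ eEZdZd ⇒ eEZdZdZd ⇒ eEZdZdZdZd ⇒ eEZdZdZdZdZd ⇒ euekZdZdZdZdZd ⇒ euekedZdZdZdZd ⇒ euekededZdZdZd ⇒ euekededkEddZdZd ⇒ euekededkuekddZdZd ⇒ euekededkuekddedZd ⇒ euekededkuekddeded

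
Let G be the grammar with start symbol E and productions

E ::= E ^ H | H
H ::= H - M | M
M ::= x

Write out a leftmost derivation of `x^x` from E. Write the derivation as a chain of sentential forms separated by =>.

E => E^H => H^H => M^H => x^H => x^M => x^x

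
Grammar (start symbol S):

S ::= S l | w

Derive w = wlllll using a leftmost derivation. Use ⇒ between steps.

S ⇒ Sl   [S ::= S l]
Sl ⇒ Sll   [S ::= S l]
Sll ⇒ Slll   [S ::= S l]
Slll ⇒ Sllll   [S ::= S l]
Sllll ⇒ Slllll   [S ::= S l]
Slllll ⇒ wlllll   [S ::= w]

S⇒Sl⇒Sll⇒Slll⇒Sllll⇒Slllll⇒wlllll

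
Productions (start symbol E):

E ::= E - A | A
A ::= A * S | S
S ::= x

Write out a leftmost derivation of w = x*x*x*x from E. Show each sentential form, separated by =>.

E=>A=>A*S=>A*S*S=>A*S*S*S=>S*S*S*S=>x*S*S*S=>x*x*S*S=>x*x*x*S=>x*x*x*x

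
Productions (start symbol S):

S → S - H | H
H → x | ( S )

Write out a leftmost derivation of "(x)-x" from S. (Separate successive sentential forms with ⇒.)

S⇒S-H⇒H-H⇒(S)-H⇒(H)-H⇒(x)-H⇒(x)-x

S ⇒ S-H   [S → S - H]
S-H ⇒ H-H   [S → H]
H-H ⇒ (S)-H   [H → ( S )]
(S)-H ⇒ (H)-H   [S → H]
(H)-H ⇒ (x)-H   [H → x]
(x)-H ⇒ (x)-x   [H → x]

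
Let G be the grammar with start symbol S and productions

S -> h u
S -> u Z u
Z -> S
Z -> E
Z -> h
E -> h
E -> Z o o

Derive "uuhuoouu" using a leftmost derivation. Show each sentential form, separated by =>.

S => uZu => uSu => uuZuu => uuEuu => uuZoouu => uuSoouu => uuhuoouu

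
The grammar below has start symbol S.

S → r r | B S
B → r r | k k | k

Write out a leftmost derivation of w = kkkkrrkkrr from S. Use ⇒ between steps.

S ⇒ BS ⇒ kkS ⇒ kkBS ⇒ kkkkS ⇒ kkkkBS ⇒ kkkkrrS ⇒ kkkkrrBS ⇒ kkkkrrkkS ⇒ kkkkrrkkrr

S ⇒ BS   [S → B S]
BS ⇒ kkS   [B → k k]
kkS ⇒ kkBS   [S → B S]
kkBS ⇒ kkkkS   [B → k k]
kkkkS ⇒ kkkkBS   [S → B S]
kkkkBS ⇒ kkkkrrS   [B → r r]
kkkkrrS ⇒ kkkkrrBS   [S → B S]
kkkkrrBS ⇒ kkkkrrkkS   [B → k k]
kkkkrrkkS ⇒ kkkkrrkkrr   [S → r r]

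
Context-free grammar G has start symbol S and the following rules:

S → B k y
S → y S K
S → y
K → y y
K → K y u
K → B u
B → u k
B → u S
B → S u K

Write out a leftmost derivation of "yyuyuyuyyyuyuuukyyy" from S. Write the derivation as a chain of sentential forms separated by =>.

S => ySK => yBkyK => ySuKkyK => yyuKkyK => yyuBukyK => yyuSuKukyK => yyuyuKukyK => yyuyuBuukyK => yyuyuSuKuukyK => yyuyuyuKuukyK => yyuyuyuKyuuukyK => yyuyuyuKyuyuuukyK => yyuyuyuyyyuyuuukyK => yyuyuyuyyyuyuuukyyy

S => ySK   [S → y S K]
ySK => yBkyK   [S → B k y]
yBkyK => ySuKkyK   [B → S u K]
ySuKkyK => yyuKkyK   [S → y]
yyuKkyK => yyuBukyK   [K → B u]
yyuBukyK => yyuSuKukyK   [B → S u K]
yyuSuKukyK => yyuyuKukyK   [S → y]
yyuyuKukyK => yyuyuBuukyK   [K → B u]
yyuyuBuukyK => yyuyuSuKuukyK   [B → S u K]
yyuyuSuKuukyK => yyuyuyuKuukyK   [S → y]
yyuyuyuKuukyK => yyuyuyuKyuuukyK   [K → K y u]
yyuyuyuKyuuukyK => yyuyuyuKyuyuuukyK   [K → K y u]
yyuyuyuKyuyuuukyK => yyuyuyuyyyuyuuukyK   [K → y y]
yyuyuyuyyyuyuuukyK => yyuyuyuyyyuyuuukyyy   [K → y y]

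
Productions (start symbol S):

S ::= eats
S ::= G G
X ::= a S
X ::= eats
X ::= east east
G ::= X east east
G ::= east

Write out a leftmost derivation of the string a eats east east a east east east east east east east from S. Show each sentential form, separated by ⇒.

S ⇒ G G ⇒ X east east G ⇒ a S east east G ⇒ a eats east east G ⇒ a eats east east X east east ⇒ a eats east east a S east east ⇒ a eats east east a G G east east ⇒ a eats east east a X east east G east east ⇒ a eats east east a east east east east G east east ⇒ a eats east east a east east east east east east east

S ⇒ G G   [S ::= G G]
G G ⇒ X east east G   [G ::= X east east]
X east east G ⇒ a S east east G   [X ::= a S]
a S east east G ⇒ a eats east east G   [S ::= eats]
a eats east east G ⇒ a eats east east X east east   [G ::= X east east]
a eats east east X east east ⇒ a eats east east a S east east   [X ::= a S]
a eats east east a S east east ⇒ a eats east east a G G east east   [S ::= G G]
a eats east east a G G east east ⇒ a eats east east a X east east G east east   [G ::= X east east]
a eats east east a X east east G east east ⇒ a eats east east a east east east east G east east   [X ::= east east]
a eats east east a east east east east G east east ⇒ a eats east east a east east east east east east east   [G ::= east]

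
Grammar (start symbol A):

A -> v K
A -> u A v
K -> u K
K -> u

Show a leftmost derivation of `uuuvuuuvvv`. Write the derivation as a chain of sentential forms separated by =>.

A => uAv => uuAvv => uuuAvvv => uuuvKvvv => uuuvuKvvv => uuuvuuKvvv => uuuvuuuvvv

A => uAv   [A -> u A v]
uAv => uuAvv   [A -> u A v]
uuAvv => uuuAvvv   [A -> u A v]
uuuAvvv => uuuvKvvv   [A -> v K]
uuuvKvvv => uuuvuKvvv   [K -> u K]
uuuvuKvvv => uuuvuuKvvv   [K -> u K]
uuuvuuKvvv => uuuvuuuvvv   [K -> u]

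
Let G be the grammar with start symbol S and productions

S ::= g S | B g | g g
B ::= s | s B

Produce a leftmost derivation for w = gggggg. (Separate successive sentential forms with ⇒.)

S ⇒ gS ⇒ ggS ⇒ gggS ⇒ ggggS ⇒ gggggg

S ⇒ gS   [S ::= g S]
gS ⇒ ggS   [S ::= g S]
ggS ⇒ gggS   [S ::= g S]
gggS ⇒ ggggS   [S ::= g S]
ggggS ⇒ gggggg   [S ::= g g]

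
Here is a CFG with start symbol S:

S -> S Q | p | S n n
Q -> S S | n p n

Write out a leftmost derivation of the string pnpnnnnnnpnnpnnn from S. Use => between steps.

S => Snn => SQnn => SQQnn => SnnQQnn => SnnnnQQnn => SQnnnnQQnn => pQnnnnQQnn => pnpnnnnnQQnn => pnpnnnnnnpnQnn => pnpnnnnnnpnnpnnn

S => Snn   [S -> S n n]
Snn => SQnn   [S -> S Q]
SQnn => SQQnn   [S -> S Q]
SQQnn => SnnQQnn   [S -> S n n]
SnnQQnn => SnnnnQQnn   [S -> S n n]
SnnnnQQnn => SQnnnnQQnn   [S -> S Q]
SQnnnnQQnn => pQnnnnQQnn   [S -> p]
pQnnnnQQnn => pnpnnnnnQQnn   [Q -> n p n]
pnpnnnnnQQnn => pnpnnnnnnpnQnn   [Q -> n p n]
pnpnnnnnnpnQnn => pnpnnnnnnpnnpnnn   [Q -> n p n]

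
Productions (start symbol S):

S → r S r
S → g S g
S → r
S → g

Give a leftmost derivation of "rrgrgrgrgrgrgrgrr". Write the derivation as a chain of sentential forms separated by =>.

S => rSr   [S → r S r]
rSr => rrSrr   [S → r S r]
rrSrr => rrgSgrr   [S → g S g]
rrgSgrr => rrgrSrgrr   [S → r S r]
rrgrSrgrr => rrgrgSgrgrr   [S → g S g]
rrgrgSgrgrr => rrgrgrSrgrgrr   [S → r S r]
rrgrgrSrgrgrr => rrgrgrgSgrgrgrr   [S → g S g]
rrgrgrgSgrgrgrr => rrgrgrgrSrgrgrgrr   [S → r S r]
rrgrgrgrSrgrgrgrr => rrgrgrgrgrgrgrgrr   [S → g]

S => rSr => rrSrr => rrgSgrr => rrgrSrgrr => rrgrgSgrgrr => rrgrgrSrgrgrr => rrgrgrgSgrgrgrr => rrgrgrgrSrgrgrgrr => rrgrgrgrgrgrgrgrr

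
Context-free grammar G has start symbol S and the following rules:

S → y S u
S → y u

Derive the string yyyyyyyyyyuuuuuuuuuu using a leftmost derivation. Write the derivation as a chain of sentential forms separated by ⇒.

S⇒ySu⇒yySuu⇒yyySuuu⇒yyyySuuuu⇒yyyyySuuuuu⇒yyyyyySuuuuuu⇒yyyyyyySuuuuuuu⇒yyyyyyyySuuuuuuuu⇒yyyyyyyyySuuuuuuuuu⇒yyyyyyyyyyuuuuuuuuuu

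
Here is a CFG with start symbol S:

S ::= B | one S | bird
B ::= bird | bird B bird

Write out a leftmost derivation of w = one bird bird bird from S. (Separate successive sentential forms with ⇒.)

S ⇒ one S   [S ::= one S]
one S ⇒ one B   [S ::= B]
one B ⇒ one bird B bird   [B ::= bird B bird]
one bird B bird ⇒ one bird bird bird   [B ::= bird]

S ⇒ one S ⇒ one B ⇒ one bird B bird ⇒ one bird bird bird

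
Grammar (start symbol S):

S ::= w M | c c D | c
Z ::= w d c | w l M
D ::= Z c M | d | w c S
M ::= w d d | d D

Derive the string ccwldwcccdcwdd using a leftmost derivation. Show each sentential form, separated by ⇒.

S ⇒ ccD ⇒ ccZcM ⇒ ccwlMcM ⇒ ccwldDcM ⇒ ccwldwcScM ⇒ ccwldwcccDcM ⇒ ccwldwcccdcM ⇒ ccwldwcccdcwdd

S ⇒ ccD   [S ::= c c D]
ccD ⇒ ccZcM   [D ::= Z c M]
ccZcM ⇒ ccwlMcM   [Z ::= w l M]
ccwlMcM ⇒ ccwldDcM   [M ::= d D]
ccwldDcM ⇒ ccwldwcScM   [D ::= w c S]
ccwldwcScM ⇒ ccwldwcccDcM   [S ::= c c D]
ccwldwcccDcM ⇒ ccwldwcccdcM   [D ::= d]
ccwldwcccdcM ⇒ ccwldwcccdcwdd   [M ::= w d d]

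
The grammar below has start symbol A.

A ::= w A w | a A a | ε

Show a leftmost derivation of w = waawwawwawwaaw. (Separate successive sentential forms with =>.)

A => wAw   [A ::= w A w]
wAw => waAaw   [A ::= a A a]
waAaw => waaAaaw   [A ::= a A a]
waaAaaw => waawAwaaw   [A ::= w A w]
waawAwaaw => waawwAwwaaw   [A ::= w A w]
waawwAwwaaw => waawwaAawwaaw   [A ::= a A a]
waawwaAawwaaw => waawwawAwawwaaw   [A ::= w A w]
waawwawAwawwaaw => waawwawwawwaaw   [A ::= ε]

A=>wAw=>waAaw=>waaAaaw=>waawAwaaw=>waawwAwwaaw=>waawwaAawwaaw=>waawwawAwawwaaw=>waawwawwawwaaw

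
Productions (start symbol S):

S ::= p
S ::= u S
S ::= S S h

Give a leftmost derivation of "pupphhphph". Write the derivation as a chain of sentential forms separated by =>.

S => SSh => SShSh => SShShSh => pShShSh => puShShSh => puSShhShSh => pupShhShSh => pupphhShSh => pupphhphSh => pupphhphph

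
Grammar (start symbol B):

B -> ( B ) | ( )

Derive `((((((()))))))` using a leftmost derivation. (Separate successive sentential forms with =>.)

B => (B) => ((B)) => (((B))) => ((((B)))) => (((((B))))) => ((((((B)))))) => ((((((()))))))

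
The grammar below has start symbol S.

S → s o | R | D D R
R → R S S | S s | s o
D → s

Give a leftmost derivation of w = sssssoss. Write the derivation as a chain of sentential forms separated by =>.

S => DDR   [S → D D R]
DDR => sDR   [D → s]
sDR => ssR   [D → s]
ssR => ssSs   [R → S s]
ssSs => ssDDRs   [S → D D R]
ssDDRs => sssDRs   [D → s]
sssDRs => ssssRs   [D → s]
ssssRs => ssssSss   [R → S s]
ssssSss => sssssoss   [S → s o]

S => DDR => sDR => ssR => ssSs => ssDDRs => sssDRs => ssssRs => ssssSss => sssssoss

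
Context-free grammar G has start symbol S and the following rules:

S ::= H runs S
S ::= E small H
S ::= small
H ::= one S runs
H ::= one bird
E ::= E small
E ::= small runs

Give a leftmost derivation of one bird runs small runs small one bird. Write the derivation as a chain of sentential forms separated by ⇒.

S ⇒ H runs S   [S ::= H runs S]
H runs S ⇒ one bird runs S   [H ::= one bird]
one bird runs S ⇒ one bird runs E small H   [S ::= E small H]
one bird runs E small H ⇒ one bird runs small runs small H   [E ::= small runs]
one bird runs small runs small H ⇒ one bird runs small runs small one bird   [H ::= one bird]

S ⇒ H runs S ⇒ one bird runs S ⇒ one bird runs E small H ⇒ one bird runs small runs small H ⇒ one bird runs small runs small one bird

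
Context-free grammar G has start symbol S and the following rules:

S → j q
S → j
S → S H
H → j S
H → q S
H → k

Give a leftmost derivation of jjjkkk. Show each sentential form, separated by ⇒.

S ⇒ SH   [S → S H]
SH ⇒ jH   [S → j]
jH ⇒ jjS   [H → j S]
jjS ⇒ jjSH   [S → S H]
jjSH ⇒ jjSHH   [S → S H]
jjSHH ⇒ jjSHHH   [S → S H]
jjSHHH ⇒ jjjHHH   [S → j]
jjjHHH ⇒ jjjkHH   [H → k]
jjjkHH ⇒ jjjkkH   [H → k]
jjjkkH ⇒ jjjkkk   [H → k]

S ⇒ SH ⇒ jH ⇒ jjS ⇒ jjSH ⇒ jjSHH ⇒ jjSHHH ⇒ jjjHHH ⇒ jjjkHH ⇒ jjjkkH ⇒ jjjkkk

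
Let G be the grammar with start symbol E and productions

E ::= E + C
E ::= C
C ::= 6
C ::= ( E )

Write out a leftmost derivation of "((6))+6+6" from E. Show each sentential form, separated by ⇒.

E ⇒ E+C ⇒ E+C+C ⇒ C+C+C ⇒ (E)+C+C ⇒ (C)+C+C ⇒ ((E))+C+C ⇒ ((C))+C+C ⇒ ((6))+C+C ⇒ ((6))+6+C ⇒ ((6))+6+6

E ⇒ E+C   [E ::= E + C]
E+C ⇒ E+C+C   [E ::= E + C]
E+C+C ⇒ C+C+C   [E ::= C]
C+C+C ⇒ (E)+C+C   [C ::= ( E )]
(E)+C+C ⇒ (C)+C+C   [E ::= C]
(C)+C+C ⇒ ((E))+C+C   [C ::= ( E )]
((E))+C+C ⇒ ((C))+C+C   [E ::= C]
((C))+C+C ⇒ ((6))+C+C   [C ::= 6]
((6))+C+C ⇒ ((6))+6+C   [C ::= 6]
((6))+6+C ⇒ ((6))+6+6   [C ::= 6]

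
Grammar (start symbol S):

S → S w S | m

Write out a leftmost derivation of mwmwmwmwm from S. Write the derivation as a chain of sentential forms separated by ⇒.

S ⇒ SwS ⇒ SwSwS ⇒ SwSwSwS ⇒ SwSwSwSwS ⇒ mwSwSwSwS ⇒ mwmwSwSwS ⇒ mwmwmwSwS ⇒ mwmwmwmwS ⇒ mwmwmwmwm

S ⇒ SwS   [S → S w S]
SwS ⇒ SwSwS   [S → S w S]
SwSwS ⇒ SwSwSwS   [S → S w S]
SwSwSwS ⇒ SwSwSwSwS   [S → S w S]
SwSwSwSwS ⇒ mwSwSwSwS   [S → m]
mwSwSwSwS ⇒ mwmwSwSwS   [S → m]
mwmwSwSwS ⇒ mwmwmwSwS   [S → m]
mwmwmwSwS ⇒ mwmwmwmwS   [S → m]
mwmwmwmwS ⇒ mwmwmwmwm   [S → m]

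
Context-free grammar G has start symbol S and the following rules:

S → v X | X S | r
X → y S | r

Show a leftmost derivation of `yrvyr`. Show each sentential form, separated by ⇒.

S ⇒ XS   [S → X S]
XS ⇒ ySS   [X → y S]
ySS ⇒ yrS   [S → r]
yrS ⇒ yrvX   [S → v X]
yrvX ⇒ yrvyS   [X → y S]
yrvyS ⇒ yrvyr   [S → r]

S ⇒ XS ⇒ ySS ⇒ yrS ⇒ yrvX ⇒ yrvyS ⇒ yrvyr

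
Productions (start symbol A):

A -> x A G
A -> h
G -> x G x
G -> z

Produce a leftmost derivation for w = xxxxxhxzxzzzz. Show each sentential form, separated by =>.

A => xAG   [A -> x A G]
xAG => xxAGG   [A -> x A G]
xxAGG => xxxAGGG   [A -> x A G]
xxxAGGG => xxxxAGGGG   [A -> x A G]
xxxxAGGGG => xxxxxAGGGGG   [A -> x A G]
xxxxxAGGGGG => xxxxxhGGGGG   [A -> h]
xxxxxhGGGGG => xxxxxhxGxGGGG   [G -> x G x]
xxxxxhxGxGGGG => xxxxxhxzxGGGG   [G -> z]
xxxxxhxzxGGGG => xxxxxhxzxzGGG   [G -> z]
xxxxxhxzxzGGG => xxxxxhxzxzzGG   [G -> z]
xxxxxhxzxzzGG => xxxxxhxzxzzzG   [G -> z]
xxxxxhxzxzzzG => xxxxxhxzxzzzz   [G -> z]

A => xAG => xxAGG => xxxAGGG => xxxxAGGGG => xxxxxAGGGGG => xxxxxhGGGGG => xxxxxhxGxGGGG => xxxxxhxzxGGGG => xxxxxhxzxzGGG => xxxxxhxzxzzGG => xxxxxhxzxzzzG => xxxxxhxzxzzzz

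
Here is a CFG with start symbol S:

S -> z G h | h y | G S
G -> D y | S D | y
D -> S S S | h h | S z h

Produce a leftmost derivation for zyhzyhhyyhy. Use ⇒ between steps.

S ⇒ GS ⇒ DyS ⇒ SSSyS ⇒ zGhSSyS ⇒ zyhSSyS ⇒ zyhzGhSyS ⇒ zyhzyhSyS ⇒ zyhzyhhyyS ⇒ zyhzyhhyyhy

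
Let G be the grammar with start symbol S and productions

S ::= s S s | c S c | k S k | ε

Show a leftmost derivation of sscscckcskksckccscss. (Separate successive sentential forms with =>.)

S => sSs => ssSss => sscScss => sscsSscss => sscscScscss => sscsccSccscss => sscscckSkccscss => sscscckcSckccscss => sscscckcsSsckccscss => sscscckcskSksckccscss => sscscckcskksckccscss

S => sSs   [S ::= s S s]
sSs => ssSss   [S ::= s S s]
ssSss => sscScss   [S ::= c S c]
sscScss => sscsSscss   [S ::= s S s]
sscsSscss => sscscScscss   [S ::= c S c]
sscscScscss => sscsccSccscss   [S ::= c S c]
sscsccSccscss => sscscckSkccscss   [S ::= k S k]
sscscckSkccscss => sscscckcSckccscss   [S ::= c S c]
sscscckcSckccscss => sscscckcsSsckccscss   [S ::= s S s]
sscscckcsSsckccscss => sscscckcskSksckccscss   [S ::= k S k]
sscscckcskSksckccscss => sscscckcskksckccscss   [S ::= ε]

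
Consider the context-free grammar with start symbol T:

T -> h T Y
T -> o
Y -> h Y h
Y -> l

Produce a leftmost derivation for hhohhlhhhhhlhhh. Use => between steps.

T=>hTY=>hhTYY=>hhoYY=>hhohYhY=>hhohhYhhY=>hhohhlhhY=>hhohhlhhhYh=>hhohhlhhhhYhh=>hhohhlhhhhhYhhh=>hhohhlhhhhhlhhh

T => hTY   [T -> h T Y]
hTY => hhTYY   [T -> h T Y]
hhTYY => hhoYY   [T -> o]
hhoYY => hhohYhY   [Y -> h Y h]
hhohYhY => hhohhYhhY   [Y -> h Y h]
hhohhYhhY => hhohhlhhY   [Y -> l]
hhohhlhhY => hhohhlhhhYh   [Y -> h Y h]
hhohhlhhhYh => hhohhlhhhhYhh   [Y -> h Y h]
hhohhlhhhhYhh => hhohhlhhhhhYhhh   [Y -> h Y h]
hhohhlhhhhhYhhh => hhohhlhhhhhlhhh   [Y -> l]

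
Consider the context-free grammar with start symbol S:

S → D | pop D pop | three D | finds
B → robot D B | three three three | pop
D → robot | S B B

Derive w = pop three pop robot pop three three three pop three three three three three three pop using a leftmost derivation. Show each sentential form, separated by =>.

S => pop D pop => pop S B B pop => pop three D B B pop => pop three S B B B B pop => pop three pop D pop B B B B pop => pop three pop robot pop B B B B pop => pop three pop robot pop three three three B B B pop => pop three pop robot pop three three three pop B B pop => pop three pop robot pop three three three pop three three three B pop => pop three pop robot pop three three three pop three three three three three three pop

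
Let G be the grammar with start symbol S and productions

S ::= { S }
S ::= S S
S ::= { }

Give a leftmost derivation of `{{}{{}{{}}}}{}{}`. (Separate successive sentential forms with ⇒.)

S⇒SS⇒SSS⇒{S}SS⇒{SS}SS⇒{{}S}SS⇒{{}{S}}SS⇒{{}{SS}}SS⇒{{}{{}S}}SS⇒{{}{{}{S}}}SS⇒{{}{{}{{}}}}SS⇒{{}{{}{{}}}}{}S⇒{{}{{}{{}}}}{}{}

S ⇒ SS   [S ::= S S]
SS ⇒ SSS   [S ::= S S]
SSS ⇒ {S}SS   [S ::= { S }]
{S}SS ⇒ {SS}SS   [S ::= S S]
{SS}SS ⇒ {{}S}SS   [S ::= { }]
{{}S}SS ⇒ {{}{S}}SS   [S ::= { S }]
{{}{S}}SS ⇒ {{}{SS}}SS   [S ::= S S]
{{}{SS}}SS ⇒ {{}{{}S}}SS   [S ::= { }]
{{}{{}S}}SS ⇒ {{}{{}{S}}}SS   [S ::= { S }]
{{}{{}{S}}}SS ⇒ {{}{{}{{}}}}SS   [S ::= { }]
{{}{{}{{}}}}SS ⇒ {{}{{}{{}}}}{}S   [S ::= { }]
{{}{{}{{}}}}{}S ⇒ {{}{{}{{}}}}{}{}   [S ::= { }]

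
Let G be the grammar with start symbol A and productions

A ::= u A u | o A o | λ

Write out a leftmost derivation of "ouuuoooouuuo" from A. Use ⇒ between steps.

A ⇒ oAo   [A ::= o A o]
oAo ⇒ ouAuo   [A ::= u A u]
ouAuo ⇒ ouuAuuo   [A ::= u A u]
ouuAuuo ⇒ ouuuAuuuo   [A ::= u A u]
ouuuAuuuo ⇒ ouuuoAouuuo   [A ::= o A o]
ouuuoAouuuo ⇒ ouuuooAoouuuo   [A ::= o A o]
ouuuooAoouuuo ⇒ ouuuoooouuuo   [A ::= λ]

A ⇒ oAo ⇒ ouAuo ⇒ ouuAuuo ⇒ ouuuAuuuo ⇒ ouuuoAouuuo ⇒ ouuuooAoouuuo ⇒ ouuuoooouuuo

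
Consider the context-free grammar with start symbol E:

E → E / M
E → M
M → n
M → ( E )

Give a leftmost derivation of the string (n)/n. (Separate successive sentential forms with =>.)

E => E/M   [E → E / M]
E/M => M/M   [E → M]
M/M => (E)/M   [M → ( E )]
(E)/M => (M)/M   [E → M]
(M)/M => (n)/M   [M → n]
(n)/M => (n)/n   [M → n]

E=>E/M=>M/M=>(E)/M=>(M)/M=>(n)/M=>(n)/n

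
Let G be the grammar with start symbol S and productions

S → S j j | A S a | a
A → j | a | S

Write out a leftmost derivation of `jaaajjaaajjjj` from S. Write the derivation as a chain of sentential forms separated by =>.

S => Sjj => Sjjjj => ASajjjj => jSajjjj => jASaajjjj => jaSaajjjj => jaASaaajjjj => jaSSaaajjjj => jaaSaaajjjj => jaaSjjaaajjjj => jaaajjaaajjjj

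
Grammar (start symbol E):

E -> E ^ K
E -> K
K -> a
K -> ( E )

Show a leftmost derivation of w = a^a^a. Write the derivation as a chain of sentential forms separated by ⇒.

E ⇒ E^K ⇒ E^K^K ⇒ K^K^K ⇒ a^K^K ⇒ a^a^K ⇒ a^a^a

E ⇒ E^K   [E -> E ^ K]
E^K ⇒ E^K^K   [E -> E ^ K]
E^K^K ⇒ K^K^K   [E -> K]
K^K^K ⇒ a^K^K   [K -> a]
a^K^K ⇒ a^a^K   [K -> a]
a^a^K ⇒ a^a^a   [K -> a]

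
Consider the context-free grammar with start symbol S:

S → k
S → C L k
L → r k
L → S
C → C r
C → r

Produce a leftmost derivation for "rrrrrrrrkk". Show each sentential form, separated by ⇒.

S⇒CLk⇒CrLk⇒CrrLk⇒CrrrLk⇒CrrrrLk⇒CrrrrrLk⇒CrrrrrrLk⇒rrrrrrrLk⇒rrrrrrrrkk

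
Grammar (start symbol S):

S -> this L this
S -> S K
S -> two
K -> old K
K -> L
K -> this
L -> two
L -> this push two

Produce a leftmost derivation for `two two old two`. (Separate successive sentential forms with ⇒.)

S ⇒ S K   [S -> S K]
S K ⇒ S K K   [S -> S K]
S K K ⇒ two K K   [S -> two]
two K K ⇒ two L K   [K -> L]
two L K ⇒ two two K   [L -> two]
two two K ⇒ two two old K   [K -> old K]
two two old K ⇒ two two old L   [K -> L]
two two old L ⇒ two two old two   [L -> two]

S ⇒ S K ⇒ S K K ⇒ two K K ⇒ two L K ⇒ two two K ⇒ two two old K ⇒ two two old L ⇒ two two old two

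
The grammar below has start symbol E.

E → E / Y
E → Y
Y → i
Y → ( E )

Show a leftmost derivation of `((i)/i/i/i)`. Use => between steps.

E=>Y=>(E)=>(E/Y)=>(E/Y/Y)=>(E/Y/Y/Y)=>(Y/Y/Y/Y)=>((E)/Y/Y/Y)=>((Y)/Y/Y/Y)=>((i)/Y/Y/Y)=>((i)/i/Y/Y)=>((i)/i/i/Y)=>((i)/i/i/i)

E => Y   [E → Y]
Y => (E)   [Y → ( E )]
(E) => (E/Y)   [E → E / Y]
(E/Y) => (E/Y/Y)   [E → E / Y]
(E/Y/Y) => (E/Y/Y/Y)   [E → E / Y]
(E/Y/Y/Y) => (Y/Y/Y/Y)   [E → Y]
(Y/Y/Y/Y) => ((E)/Y/Y/Y)   [Y → ( E )]
((E)/Y/Y/Y) => ((Y)/Y/Y/Y)   [E → Y]
((Y)/Y/Y/Y) => ((i)/Y/Y/Y)   [Y → i]
((i)/Y/Y/Y) => ((i)/i/Y/Y)   [Y → i]
((i)/i/Y/Y) => ((i)/i/i/Y)   [Y → i]
((i)/i/i/Y) => ((i)/i/i/i)   [Y → i]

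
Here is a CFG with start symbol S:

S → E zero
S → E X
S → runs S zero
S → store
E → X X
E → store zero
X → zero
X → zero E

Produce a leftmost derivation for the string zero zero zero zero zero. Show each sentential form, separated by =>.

S => E X => X X X => zero E X X => zero X X X X => zero zero X X X => zero zero zero X X => zero zero zero zero X => zero zero zero zero zero

S => E X   [S → E X]
E X => X X X   [E → X X]
X X X => zero E X X   [X → zero E]
zero E X X => zero X X X X   [E → X X]
zero X X X X => zero zero X X X   [X → zero]
zero zero X X X => zero zero zero X X   [X → zero]
zero zero zero X X => zero zero zero zero X   [X → zero]
zero zero zero zero X => zero zero zero zero zero   [X → zero]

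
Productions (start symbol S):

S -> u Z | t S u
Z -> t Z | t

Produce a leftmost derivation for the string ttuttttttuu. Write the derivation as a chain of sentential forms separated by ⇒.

S ⇒ tSu ⇒ ttSuu ⇒ ttuZuu ⇒ ttutZuu ⇒ ttuttZuu ⇒ ttutttZuu ⇒ ttuttttZuu ⇒ ttutttttZuu ⇒ ttuttttttuu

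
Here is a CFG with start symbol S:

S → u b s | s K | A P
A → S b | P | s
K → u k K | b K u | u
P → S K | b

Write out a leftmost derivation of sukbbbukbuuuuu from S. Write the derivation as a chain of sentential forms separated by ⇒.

S ⇒ sK   [S → s K]
sK ⇒ sukK   [K → u k K]
sukK ⇒ sukbKu   [K → b K u]
sukbKu ⇒ sukbbKuu   [K → b K u]
sukbbKuu ⇒ sukbbbKuuu   [K → b K u]
sukbbbKuuu ⇒ sukbbbukKuuu   [K → u k K]
sukbbbukKuuu ⇒ sukbbbukbKuuuu   [K → b K u]
sukbbbukbKuuuu ⇒ sukbbbukbuuuuu   [K → u]

S ⇒ sK ⇒ sukK ⇒ sukbKu ⇒ sukbbKuu ⇒ sukbbbKuuu ⇒ sukbbbukKuuu ⇒ sukbbbukbKuuuu ⇒ sukbbbukbuuuuu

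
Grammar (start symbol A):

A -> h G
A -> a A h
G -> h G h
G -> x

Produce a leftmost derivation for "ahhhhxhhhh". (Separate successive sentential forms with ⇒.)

A⇒aAh⇒ahGh⇒ahhGhh⇒ahhhGhhh⇒ahhhhGhhhh⇒ahhhhxhhhh

A ⇒ aAh   [A -> a A h]
aAh ⇒ ahGh   [A -> h G]
ahGh ⇒ ahhGhh   [G -> h G h]
ahhGhh ⇒ ahhhGhhh   [G -> h G h]
ahhhGhhh ⇒ ahhhhGhhhh   [G -> h G h]
ahhhhGhhhh ⇒ ahhhhxhhhh   [G -> x]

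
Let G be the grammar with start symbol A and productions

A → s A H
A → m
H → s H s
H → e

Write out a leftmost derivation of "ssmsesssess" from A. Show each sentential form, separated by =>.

A => sAH   [A → s A H]
sAH => ssAHH   [A → s A H]
ssAHH => ssmHH   [A → m]
ssmHH => ssmsHsH   [H → s H s]
ssmsHsH => ssmsesH   [H → e]
ssmsesH => ssmsessHs   [H → s H s]
ssmsessHs => ssmsesssHss   [H → s H s]
ssmsesssHss => ssmsesssess   [H → e]

A=>sAH=>ssAHH=>ssmHH=>ssmsHsH=>ssmsesH=>ssmsessHs=>ssmsesssHss=>ssmsesssess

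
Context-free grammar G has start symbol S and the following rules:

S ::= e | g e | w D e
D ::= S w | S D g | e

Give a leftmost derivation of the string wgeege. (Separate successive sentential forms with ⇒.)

S ⇒ wDe ⇒ wSDge ⇒ wgeDge ⇒ wgeege

S ⇒ wDe   [S ::= w D e]
wDe ⇒ wSDge   [D ::= S D g]
wSDge ⇒ wgeDge   [S ::= g e]
wgeDge ⇒ wgeege   [D ::= e]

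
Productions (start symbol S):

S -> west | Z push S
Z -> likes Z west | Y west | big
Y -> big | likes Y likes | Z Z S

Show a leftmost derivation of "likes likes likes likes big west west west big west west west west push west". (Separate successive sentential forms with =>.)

S => Z push S => likes Z west push S => likes Y west west push S => likes Z Z S west west push S => likes likes Z west Z S west west push S => likes likes likes Z west west Z S west west push S => likes likes likes likes Z west west west Z S west west push S => likes likes likes likes big west west west Z S west west push S => likes likes likes likes big west west west Y west S west west push S => likes likes likes likes big west west west big west S west west push S => likes likes likes likes big west west west big west west west west push S => likes likes likes likes big west west west big west west west west push west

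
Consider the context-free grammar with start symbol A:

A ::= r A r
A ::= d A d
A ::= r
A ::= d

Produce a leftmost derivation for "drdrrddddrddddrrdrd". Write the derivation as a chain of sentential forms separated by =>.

A => dAd => drArd => drdAdrd => drdrArdrd => drdrrArrdrd => drdrrdAdrrdrd => drdrrddAddrrdrd => drdrrdddAdddrrdrd => drdrrddddAddddrrdrd => drdrrddddrddddrrdrd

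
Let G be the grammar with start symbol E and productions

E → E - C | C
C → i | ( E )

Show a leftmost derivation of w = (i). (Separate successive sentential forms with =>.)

E => C   [E → C]
C => (E)   [C → ( E )]
(E) => (C)   [E → C]
(C) => (i)   [C → i]

E=>C=>(E)=>(C)=>(i)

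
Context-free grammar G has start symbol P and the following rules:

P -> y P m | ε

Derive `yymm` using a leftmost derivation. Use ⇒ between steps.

P ⇒ yPm ⇒ yyPmm ⇒ yymm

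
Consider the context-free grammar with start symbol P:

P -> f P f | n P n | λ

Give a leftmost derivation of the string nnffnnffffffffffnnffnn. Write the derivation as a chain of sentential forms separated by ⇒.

P⇒nPn⇒nnPnn⇒nnfPfnn⇒nnffPffnn⇒nnffnPnffnn⇒nnffnnPnnffnn⇒nnffnnfPfnnffnn⇒nnffnnffPffnnffnn⇒nnffnnfffPfffnnffnn⇒nnffnnffffPffffnnffnn⇒nnffnnfffffPfffffnnffnn⇒nnffnnffffffffffnnffnn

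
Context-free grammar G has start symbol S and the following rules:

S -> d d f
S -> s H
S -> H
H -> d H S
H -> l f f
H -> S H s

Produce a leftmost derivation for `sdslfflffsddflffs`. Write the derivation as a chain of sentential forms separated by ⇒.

S ⇒ H ⇒ SHs ⇒ sHHs ⇒ sdHSHs ⇒ sdSHsSHs ⇒ sdsHHsSHs ⇒ sdslffHsSHs ⇒ sdslfflffsSHs ⇒ sdslfflffsddfHs ⇒ sdslfflffsddflffs

S ⇒ H   [S -> H]
H ⇒ SHs   [H -> S H s]
SHs ⇒ sHHs   [S -> s H]
sHHs ⇒ sdHSHs   [H -> d H S]
sdHSHs ⇒ sdSHsSHs   [H -> S H s]
sdSHsSHs ⇒ sdsHHsSHs   [S -> s H]
sdsHHsSHs ⇒ sdslffHsSHs   [H -> l f f]
sdslffHsSHs ⇒ sdslfflffsSHs   [H -> l f f]
sdslfflffsSHs ⇒ sdslfflffsddfHs   [S -> d d f]
sdslfflffsddfHs ⇒ sdslfflffsddflffs   [H -> l f f]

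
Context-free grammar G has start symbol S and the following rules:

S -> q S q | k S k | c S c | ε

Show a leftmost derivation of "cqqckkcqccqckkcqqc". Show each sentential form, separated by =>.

S => cSc => cqSqc => cqqSqqc => cqqcScqqc => cqqckSkcqqc => cqqckkSkkcqqc => cqqckkcSckkcqqc => cqqckkcqSqckkcqqc => cqqckkcqcScqckkcqqc => cqqckkcqccqckkcqqc

S => cSc   [S -> c S c]
cSc => cqSqc   [S -> q S q]
cqSqc => cqqSqqc   [S -> q S q]
cqqSqqc => cqqcScqqc   [S -> c S c]
cqqcScqqc => cqqckSkcqqc   [S -> k S k]
cqqckSkcqqc => cqqckkSkkcqqc   [S -> k S k]
cqqckkSkkcqqc => cqqckkcSckkcqqc   [S -> c S c]
cqqckkcSckkcqqc => cqqckkcqSqckkcqqc   [S -> q S q]
cqqckkcqSqckkcqqc => cqqckkcqcScqckkcqqc   [S -> c S c]
cqqckkcqcScqckkcqqc => cqqckkcqccqckkcqqc   [S -> ε]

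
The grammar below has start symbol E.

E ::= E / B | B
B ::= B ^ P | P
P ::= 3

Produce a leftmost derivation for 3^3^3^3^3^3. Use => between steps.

E=>B=>B^P=>B^P^P=>B^P^P^P=>B^P^P^P^P=>B^P^P^P^P^P=>P^P^P^P^P^P=>3^P^P^P^P^P=>3^3^P^P^P^P=>3^3^3^P^P^P=>3^3^3^3^P^P=>3^3^3^3^3^P=>3^3^3^3^3^3

E => B   [E ::= B]
B => B^P   [B ::= B ^ P]
B^P => B^P^P   [B ::= B ^ P]
B^P^P => B^P^P^P   [B ::= B ^ P]
B^P^P^P => B^P^P^P^P   [B ::= B ^ P]
B^P^P^P^P => B^P^P^P^P^P   [B ::= B ^ P]
B^P^P^P^P^P => P^P^P^P^P^P   [B ::= P]
P^P^P^P^P^P => 3^P^P^P^P^P   [P ::= 3]
3^P^P^P^P^P => 3^3^P^P^P^P   [P ::= 3]
3^3^P^P^P^P => 3^3^3^P^P^P   [P ::= 3]
3^3^3^P^P^P => 3^3^3^3^P^P   [P ::= 3]
3^3^3^3^P^P => 3^3^3^3^3^P   [P ::= 3]
3^3^3^3^3^P => 3^3^3^3^3^3   [P ::= 3]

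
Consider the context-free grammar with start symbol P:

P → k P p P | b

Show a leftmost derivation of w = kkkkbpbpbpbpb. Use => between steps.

P => kPpP   [P → k P p P]
kPpP => kkPpPpP   [P → k P p P]
kkPpPpP => kkkPpPpPpP   [P → k P p P]
kkkPpPpPpP => kkkkPpPpPpPpP   [P → k P p P]
kkkkPpPpPpPpP => kkkkbpPpPpPpP   [P → b]
kkkkbpPpPpPpP => kkkkbpbpPpPpP   [P → b]
kkkkbpbpPpPpP => kkkkbpbpbpPpP   [P → b]
kkkkbpbpbpPpP => kkkkbpbpbpbpP   [P → b]
kkkkbpbpbpbpP => kkkkbpbpbpbpb   [P → b]

P => kPpP => kkPpPpP => kkkPpPpPpP => kkkkPpPpPpPpP => kkkkbpPpPpPpP => kkkkbpbpPpPpP => kkkkbpbpbpPpP => kkkkbpbpbpbpP => kkkkbpbpbpbpb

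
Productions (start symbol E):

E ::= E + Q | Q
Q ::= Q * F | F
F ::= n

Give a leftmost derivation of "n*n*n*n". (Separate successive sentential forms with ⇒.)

E⇒Q⇒Q*F⇒Q*F*F⇒Q*F*F*F⇒F*F*F*F⇒n*F*F*F⇒n*n*F*F⇒n*n*n*F⇒n*n*n*n

E ⇒ Q   [E ::= Q]
Q ⇒ Q*F   [Q ::= Q * F]
Q*F ⇒ Q*F*F   [Q ::= Q * F]
Q*F*F ⇒ Q*F*F*F   [Q ::= Q * F]
Q*F*F*F ⇒ F*F*F*F   [Q ::= F]
F*F*F*F ⇒ n*F*F*F   [F ::= n]
n*F*F*F ⇒ n*n*F*F   [F ::= n]
n*n*F*F ⇒ n*n*n*F   [F ::= n]
n*n*n*F ⇒ n*n*n*n   [F ::= n]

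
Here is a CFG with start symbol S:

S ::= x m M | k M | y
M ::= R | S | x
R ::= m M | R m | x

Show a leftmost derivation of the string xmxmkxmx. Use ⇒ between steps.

S⇒xmM⇒xmS⇒xmxmM⇒xmxmS⇒xmxmkM⇒xmxmkS⇒xmxmkxmM⇒xmxmkxmx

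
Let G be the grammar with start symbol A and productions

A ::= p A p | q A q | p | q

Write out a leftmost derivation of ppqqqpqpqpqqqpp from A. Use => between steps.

A => pAp => ppApp => ppqAqpp => ppqqAqqpp => ppqqqAqqqpp => ppqqqpApqqqpp => ppqqqpqAqpqqqpp => ppqqqpqpqpqqqpp

A => pAp   [A ::= p A p]
pAp => ppApp   [A ::= p A p]
ppApp => ppqAqpp   [A ::= q A q]
ppqAqpp => ppqqAqqpp   [A ::= q A q]
ppqqAqqpp => ppqqqAqqqpp   [A ::= q A q]
ppqqqAqqqpp => ppqqqpApqqqpp   [A ::= p A p]
ppqqqpApqqqpp => ppqqqpqAqpqqqpp   [A ::= q A q]
ppqqqpqAqpqqqpp => ppqqqpqpqpqqqpp   [A ::= p]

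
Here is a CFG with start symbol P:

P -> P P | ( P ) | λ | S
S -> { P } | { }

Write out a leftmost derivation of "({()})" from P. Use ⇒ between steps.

P ⇒ (P)   [P -> ( P )]
(P) ⇒ (S)   [P -> S]
(S) ⇒ ({P})   [S -> { P }]
({P}) ⇒ ({PP})   [P -> P P]
({PP}) ⇒ ({PPP})   [P -> P P]
({PPP}) ⇒ ({(P)PP})   [P -> ( P )]
({(P)PP}) ⇒ ({()PP})   [P -> λ]
({()PP}) ⇒ ({()P})   [P -> λ]
({()P}) ⇒ ({()})   [P -> λ]

P⇒(P)⇒(S)⇒({P})⇒({PP})⇒({PPP})⇒({(P)PP})⇒({()PP})⇒({()P})⇒({()})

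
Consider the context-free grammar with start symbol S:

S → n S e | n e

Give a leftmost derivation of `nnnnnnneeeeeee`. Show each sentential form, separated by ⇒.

S ⇒ nSe   [S → n S e]
nSe ⇒ nnSee   [S → n S e]
nnSee ⇒ nnnSeee   [S → n S e]
nnnSeee ⇒ nnnnSeeee   [S → n S e]
nnnnSeeee ⇒ nnnnnSeeeee   [S → n S e]
nnnnnSeeeee ⇒ nnnnnnSeeeeee   [S → n S e]
nnnnnnSeeeeee ⇒ nnnnnnneeeeeee   [S → n e]

S ⇒ nSe ⇒ nnSee ⇒ nnnSeee ⇒ nnnnSeeee ⇒ nnnnnSeeeee ⇒ nnnnnnSeeeeee ⇒ nnnnnnneeeeeee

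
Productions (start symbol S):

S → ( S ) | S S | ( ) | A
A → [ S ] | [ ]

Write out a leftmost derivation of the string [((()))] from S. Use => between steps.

S => A   [S → A]
A => [S]   [A → [ S ]]
[S] => [(S)]   [S → ( S )]
[(S)] => [((S))]   [S → ( S )]
[((S))] => [((()))]   [S → ( )]

S => A => [S] => [(S)] => [((S))] => [((()))]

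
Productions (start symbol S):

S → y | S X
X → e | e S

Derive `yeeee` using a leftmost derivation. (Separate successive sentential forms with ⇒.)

S ⇒ SX   [S → S X]
SX ⇒ SXX   [S → S X]
SXX ⇒ SXXX   [S → S X]
SXXX ⇒ SXXXX   [S → S X]
SXXXX ⇒ yXXXX   [S → y]
yXXXX ⇒ yeXXX   [X → e]
yeXXX ⇒ yeeXX   [X → e]
yeeXX ⇒ yeeeX   [X → e]
yeeeX ⇒ yeeee   [X → e]

S ⇒ SX ⇒ SXX ⇒ SXXX ⇒ SXXXX ⇒ yXXXX ⇒ yeXXX ⇒ yeeXX ⇒ yeeeX ⇒ yeeee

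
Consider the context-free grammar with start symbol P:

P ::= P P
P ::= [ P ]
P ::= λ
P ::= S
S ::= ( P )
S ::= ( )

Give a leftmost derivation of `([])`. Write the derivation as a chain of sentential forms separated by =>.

P => PP   [P ::= P P]
PP => PPP   [P ::= P P]
PPP => SPP   [P ::= S]
SPP => (P)PP   [S ::= ( P )]
(P)PP => (PP)PP   [P ::= P P]
(PP)PP => (PPP)PP   [P ::= P P]
(PPP)PP => ([P]PP)PP   [P ::= [ P ]]
([P]PP)PP => ([]PP)PP   [P ::= λ]
([]PP)PP => ([]P)PP   [P ::= λ]
([]P)PP => ([])PP   [P ::= λ]
([])PP => ([])P   [P ::= λ]
([])P => ([])   [P ::= λ]

P=>PP=>PPP=>SPP=>(P)PP=>(PP)PP=>(PPP)PP=>([P]PP)PP=>([]PP)PP=>([]P)PP=>([])PP=>([])P=>([])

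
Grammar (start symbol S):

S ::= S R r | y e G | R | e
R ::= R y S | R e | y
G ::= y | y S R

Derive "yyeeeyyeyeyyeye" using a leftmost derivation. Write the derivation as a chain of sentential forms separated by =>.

S => R => Re => RySe => ReySe => RySeySe => ReySeySe => ReeySeySe => RySeeySeySe => yySeeySeySe => yyeeeySeySe => yyeeeyyeGeySe => yyeeeyyeyeySe => yyeeeyyeyeyyeGe => yyeeeyyeyeyyeye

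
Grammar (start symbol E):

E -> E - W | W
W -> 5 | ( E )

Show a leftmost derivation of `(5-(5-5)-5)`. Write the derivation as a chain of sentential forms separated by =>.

E => W   [E -> W]
W => (E)   [W -> ( E )]
(E) => (E-W)   [E -> E - W]
(E-W) => (E-W-W)   [E -> E - W]
(E-W-W) => (W-W-W)   [E -> W]
(W-W-W) => (5-W-W)   [W -> 5]
(5-W-W) => (5-(E)-W)   [W -> ( E )]
(5-(E)-W) => (5-(E-W)-W)   [E -> E - W]
(5-(E-W)-W) => (5-(W-W)-W)   [E -> W]
(5-(W-W)-W) => (5-(5-W)-W)   [W -> 5]
(5-(5-W)-W) => (5-(5-5)-W)   [W -> 5]
(5-(5-5)-W) => (5-(5-5)-5)   [W -> 5]

E=>W=>(E)=>(E-W)=>(E-W-W)=>(W-W-W)=>(5-W-W)=>(5-(E)-W)=>(5-(E-W)-W)=>(5-(W-W)-W)=>(5-(5-W)-W)=>(5-(5-5)-W)=>(5-(5-5)-5)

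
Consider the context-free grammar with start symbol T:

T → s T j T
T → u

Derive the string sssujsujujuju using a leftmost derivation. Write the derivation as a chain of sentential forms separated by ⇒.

T ⇒ sTjT   [T → s T j T]
sTjT ⇒ ssTjTjT   [T → s T j T]
ssTjTjT ⇒ sssTjTjTjT   [T → s T j T]
sssTjTjTjT ⇒ sssujTjTjT   [T → u]
sssujTjTjT ⇒ sssujsTjTjTjT   [T → s T j T]
sssujsTjTjTjT ⇒ sssujsujTjTjT   [T → u]
sssujsujTjTjT ⇒ sssujsujujTjT   [T → u]
sssujsujujTjT ⇒ sssujsujujujT   [T → u]
sssujsujujujT ⇒ sssujsujujuju   [T → u]

T ⇒ sTjT ⇒ ssTjTjT ⇒ sssTjTjTjT ⇒ sssujTjTjT ⇒ sssujsTjTjTjT ⇒ sssujsujTjTjT ⇒ sssujsujujTjT ⇒ sssujsujujujT ⇒ sssujsujujuju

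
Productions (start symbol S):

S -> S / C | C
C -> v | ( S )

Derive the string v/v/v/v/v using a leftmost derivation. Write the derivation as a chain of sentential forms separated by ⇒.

S ⇒ S/C ⇒ S/C/C ⇒ S/C/C/C ⇒ S/C/C/C/C ⇒ C/C/C/C/C ⇒ v/C/C/C/C ⇒ v/v/C/C/C ⇒ v/v/v/C/C ⇒ v/v/v/v/C ⇒ v/v/v/v/v

S ⇒ S/C   [S -> S / C]
S/C ⇒ S/C/C   [S -> S / C]
S/C/C ⇒ S/C/C/C   [S -> S / C]
S/C/C/C ⇒ S/C/C/C/C   [S -> S / C]
S/C/C/C/C ⇒ C/C/C/C/C   [S -> C]
C/C/C/C/C ⇒ v/C/C/C/C   [C -> v]
v/C/C/C/C ⇒ v/v/C/C/C   [C -> v]
v/v/C/C/C ⇒ v/v/v/C/C   [C -> v]
v/v/v/C/C ⇒ v/v/v/v/C   [C -> v]
v/v/v/v/C ⇒ v/v/v/v/v   [C -> v]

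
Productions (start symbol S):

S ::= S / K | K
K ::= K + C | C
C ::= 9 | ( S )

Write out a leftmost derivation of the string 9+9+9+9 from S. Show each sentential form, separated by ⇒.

S⇒K⇒K+C⇒K+C+C⇒K+C+C+C⇒C+C+C+C⇒9+C+C+C⇒9+9+C+C⇒9+9+9+C⇒9+9+9+9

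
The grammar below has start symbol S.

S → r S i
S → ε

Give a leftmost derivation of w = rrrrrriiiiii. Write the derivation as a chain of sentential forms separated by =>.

S => rSi => rrSii => rrrSiii => rrrrSiiii => rrrrrSiiiii => rrrrrrSiiiiii => rrrrrriiiiii

S => rSi   [S → r S i]
rSi => rrSii   [S → r S i]
rrSii => rrrSiii   [S → r S i]
rrrSiii => rrrrSiiii   [S → r S i]
rrrrSiiii => rrrrrSiiiii   [S → r S i]
rrrrrSiiiii => rrrrrrSiiiiii   [S → r S i]
rrrrrrSiiiiii => rrrrrriiiiii   [S → ε]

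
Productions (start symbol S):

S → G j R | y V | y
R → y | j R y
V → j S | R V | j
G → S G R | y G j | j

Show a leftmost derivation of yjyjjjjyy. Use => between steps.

S => yV => yjS => yjGjR => yjyGjjR => yjyjjjR => yjyjjjjRy => yjyjjjjyy

S => yV   [S → y V]
yV => yjS   [V → j S]
yjS => yjGjR   [S → G j R]
yjGjR => yjyGjjR   [G → y G j]
yjyGjjR => yjyjjjR   [G → j]
yjyjjjR => yjyjjjjRy   [R → j R y]
yjyjjjjRy => yjyjjjjyy   [R → y]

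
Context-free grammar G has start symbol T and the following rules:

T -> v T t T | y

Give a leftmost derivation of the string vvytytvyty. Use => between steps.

T => vTtT => vvTtTtT => vvytTtT => vvytytT => vvytytvTtT => vvytytvytT => vvytytvyty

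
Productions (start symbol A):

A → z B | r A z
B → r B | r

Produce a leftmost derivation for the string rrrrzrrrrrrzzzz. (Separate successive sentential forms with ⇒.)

A ⇒ rAz ⇒ rrAzz ⇒ rrrAzzz ⇒ rrrrAzzzz ⇒ rrrrzBzzzz ⇒ rrrrzrBzzzz ⇒ rrrrzrrBzzzz ⇒ rrrrzrrrBzzzz ⇒ rrrrzrrrrBzzzz ⇒ rrrrzrrrrrBzzzz ⇒ rrrrzrrrrrrzzzz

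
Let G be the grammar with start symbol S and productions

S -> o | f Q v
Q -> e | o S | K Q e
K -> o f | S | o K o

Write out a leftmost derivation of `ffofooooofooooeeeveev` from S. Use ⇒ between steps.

S ⇒ fQv ⇒ fKQev ⇒ fSQev ⇒ ffQvQev ⇒ ffKQevQev ⇒ ffofQevQev ⇒ ffofKQeevQev ⇒ ffofoKoQeevQev ⇒ ffofooKooQeevQev ⇒ ffofoooKoooQeevQev ⇒ ffofooooKooooQeevQev ⇒ ffofooooofooooQeevQev ⇒ ffofooooofooooeeevQev ⇒ ffofooooofooooeeeveev

S ⇒ fQv   [S -> f Q v]
fQv ⇒ fKQev   [Q -> K Q e]
fKQev ⇒ fSQev   [K -> S]
fSQev ⇒ ffQvQev   [S -> f Q v]
ffQvQev ⇒ ffKQevQev   [Q -> K Q e]
ffKQevQev ⇒ ffofQevQev   [K -> o f]
ffofQevQev ⇒ ffofKQeevQev   [Q -> K Q e]
ffofKQeevQev ⇒ ffofoKoQeevQev   [K -> o K o]
ffofoKoQeevQev ⇒ ffofooKooQeevQev   [K -> o K o]
ffofooKooQeevQev ⇒ ffofoooKoooQeevQev   [K -> o K o]
ffofoooKoooQeevQev ⇒ ffofooooKooooQeevQev   [K -> o K o]
ffofooooKooooQeevQev ⇒ ffofooooofooooQeevQev   [K -> o f]
ffofooooofooooQeevQev ⇒ ffofooooofooooeeevQev   [Q -> e]
ffofooooofooooeeevQev ⇒ ffofooooofooooeeeveev   [Q -> e]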